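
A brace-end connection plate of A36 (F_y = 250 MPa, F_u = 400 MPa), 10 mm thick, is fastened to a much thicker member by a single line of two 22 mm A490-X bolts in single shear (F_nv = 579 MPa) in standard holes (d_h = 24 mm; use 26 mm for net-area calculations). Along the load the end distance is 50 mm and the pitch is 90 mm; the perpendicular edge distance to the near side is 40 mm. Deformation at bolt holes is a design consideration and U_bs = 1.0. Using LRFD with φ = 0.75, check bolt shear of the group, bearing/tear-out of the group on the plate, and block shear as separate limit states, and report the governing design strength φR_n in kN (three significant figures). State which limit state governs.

Bolt shear: A_b = π·22²/4 = 380.1 mm²; R_n = 579 × 380.1 × 2 × 1 / 1000 = 440.2 kN → 0.75 × 440.2 = 330 kN.
Bearing: edge l_c = 38, r_n = 182.4 kN; interior l_c = 66, r_n = 211.2 kN; R_n = 182.4 + 1·211.2 = 393.6 kN → 295 kN.
Block shear: A_gv = 1400, A_nv = 1010, A_nt = 270 mm²; R_n = min(0.6F_uA_nv, 0.6F_yA_gv) + U_bs·F_u·A_nt = 318 kN → 238 kN.
Block shear governs: 238 kN.

238 kN (block shear governs)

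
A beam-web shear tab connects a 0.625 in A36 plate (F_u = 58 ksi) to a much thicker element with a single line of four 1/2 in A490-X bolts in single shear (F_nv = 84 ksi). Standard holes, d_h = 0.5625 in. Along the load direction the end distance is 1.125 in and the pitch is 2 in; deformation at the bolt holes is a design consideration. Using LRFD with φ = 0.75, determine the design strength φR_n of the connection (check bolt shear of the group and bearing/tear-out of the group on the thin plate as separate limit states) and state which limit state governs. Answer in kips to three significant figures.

49.5 kips (bolt shear governs)

Bolt shear: A_b = π·0.5²/4 = 0.1963 in²; R_n = 84 × 0.1963 × 4 × 1 = 65.97 kips → 0.75 × 65.97 = 49.5 kips.
Bearing (1.2 l_c t F_u ≤ 2.4 d t F_u): upper limit = 2.4·0.5·0.625·58 = 43.5 kips.
  Edge l_c = 1.125 − 0.5625/2 = 0.8438 → r_n = 36.7 kips; interior l_c = 2 − 0.5625 = 1.438 → r_n = 43.5 kips.
  R_n,bearing = 1·36.7 + 3·43.5 = 167.2 kips → 0.75 × 167.2 = 125 kips.
Bolt shear governs: 49.5 kips.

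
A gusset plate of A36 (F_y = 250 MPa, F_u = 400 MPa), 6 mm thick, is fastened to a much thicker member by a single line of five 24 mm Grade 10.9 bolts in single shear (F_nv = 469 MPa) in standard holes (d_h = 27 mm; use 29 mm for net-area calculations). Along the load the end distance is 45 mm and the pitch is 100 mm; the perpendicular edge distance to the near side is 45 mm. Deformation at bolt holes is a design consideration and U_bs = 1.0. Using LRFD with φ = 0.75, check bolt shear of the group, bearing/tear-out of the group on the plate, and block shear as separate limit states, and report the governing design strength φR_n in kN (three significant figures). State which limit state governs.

Bolt shear: A_b = π·24²/4 = 452.4 mm²; R_n = 469 × 452.4 × 5 × 1 / 1000 = 1061 kN → 0.75 × 1061 = 796 kN.
Bearing: edge l_c = 31.5, r_n = 90.72 kN; interior l_c = 73, r_n = 138.2 kN; R_n = 90.72 + 4·138.2 = 643.7 kN → 483 kN.
Block shear: A_gv = 2670, A_nv = 1887, A_nt = 183 mm²; R_n = min(0.6F_uA_nv, 0.6F_yA_gv) + U_bs·F_u·A_nt = 473.7 kN → 355 kN.
Block shear governs: 355 kN.

355 kN (block shear governs)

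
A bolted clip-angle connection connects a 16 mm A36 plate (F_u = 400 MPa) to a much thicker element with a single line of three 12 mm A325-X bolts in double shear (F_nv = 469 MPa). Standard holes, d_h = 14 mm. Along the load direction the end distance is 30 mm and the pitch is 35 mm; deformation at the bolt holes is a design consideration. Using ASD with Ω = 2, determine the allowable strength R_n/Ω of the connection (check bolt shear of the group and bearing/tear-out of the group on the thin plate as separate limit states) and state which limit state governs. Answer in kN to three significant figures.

159 kN (bolt shear governs)

Bolt shear: A_b = π·12²/4 = 113.1 mm²; R_n = 469 × 113.1 × 3 × 2 / 1000 = 318.3 kN → 318.3 / 2 = 159 kN.
Bearing (1.2 l_c t F_u ≤ 2.4 d t F_u): upper limit = 2.4·12·16·400 / 1000 = 184.3 kN.
  Edge l_c = 30 − 14/2 = 23 → r_n = 176.6 kN; interior l_c = 35 − 14 = 21 → r_n = 161.3 kN.
  R_n,bearing = 1·176.6 + 2·161.3 = 499.2 kN → 499.2 / 2 = 250 kN.
Bolt shear governs: 159 kN.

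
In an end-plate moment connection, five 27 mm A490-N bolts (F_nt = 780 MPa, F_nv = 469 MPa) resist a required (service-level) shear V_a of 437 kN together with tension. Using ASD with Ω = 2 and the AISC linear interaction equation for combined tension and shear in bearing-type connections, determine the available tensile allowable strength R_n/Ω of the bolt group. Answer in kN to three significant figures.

725 kN

A_b = π·27²/4 = 572.6 mm²; f_rv = 437 × 1000 / (5 × 572.6) = 152.6 MPa.
F'_nt = 1.3 F_nt − (Ω F_nt / F_nv) f_rv = 1.3·780 − (2·780/469)·152.6 = 506.3 MPa, capped at F_nt → F'_nt = 506.3 MPa.
R_n = F'_nt · A_b · n = 506.3 × 572.6 × 5 / 1000 = 1449 kN.
Allowable strength R_n/Ω = 1449 / 2 = 725 kN.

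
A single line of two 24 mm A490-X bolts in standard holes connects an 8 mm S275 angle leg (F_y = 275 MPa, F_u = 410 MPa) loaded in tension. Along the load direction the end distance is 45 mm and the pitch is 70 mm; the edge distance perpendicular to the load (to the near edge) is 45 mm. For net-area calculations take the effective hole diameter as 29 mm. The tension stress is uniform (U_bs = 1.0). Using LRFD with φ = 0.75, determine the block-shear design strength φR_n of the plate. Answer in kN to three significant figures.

181 kN

Shear plane L_v = 45 + 1·70 = 115 mm; A_gv = 115 × 8 = 920 mm².
A_nv = (115 − 1.5·29) × 8 = 572 mm².
A_nt = (45 − 0.5·29) × 8 = 244 mm².
0.6 F_u A_nv = 140.7 kN; 0.6 F_y A_gv = 151.8 kN → shear rupture governs the shear term.
R_n = 140.7 + 1.0 × 410 × 244 / 1000 = 240.8 kN.
Design strength φR_n = 0.75 × 240.8 = 181 kN.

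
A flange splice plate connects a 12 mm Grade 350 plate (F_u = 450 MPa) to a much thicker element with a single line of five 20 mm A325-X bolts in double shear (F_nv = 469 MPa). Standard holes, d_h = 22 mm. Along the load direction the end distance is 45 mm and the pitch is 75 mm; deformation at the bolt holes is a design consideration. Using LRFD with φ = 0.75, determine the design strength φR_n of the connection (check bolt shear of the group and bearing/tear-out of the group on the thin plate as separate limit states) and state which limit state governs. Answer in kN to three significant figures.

Bolt shear: A_b = π·20²/4 = 314.2 mm²; R_n = 469 × 314.2 × 5 × 2 / 1000 = 1473 kN → 0.75 × 1473 = 1110 kN.
Bearing (1.2 l_c t F_u ≤ 2.4 d t F_u): upper limit = 2.4·20·12·450 / 1000 = 259.2 kN.
  Edge l_c = 45 − 22/2 = 34 → r_n = 220.3 kN; interior l_c = 75 − 22 = 53 → r_n = 259.2 kN.
  R_n,bearing = 1·220.3 + 4·259.2 = 1257 kN → 0.75 × 1257 = 943 kN.
Bearing governs: 943 kN.

943 kN (bearing governs)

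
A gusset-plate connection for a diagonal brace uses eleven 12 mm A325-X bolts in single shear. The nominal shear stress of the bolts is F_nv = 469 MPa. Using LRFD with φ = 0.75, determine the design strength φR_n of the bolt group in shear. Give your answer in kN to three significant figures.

438 kN

A_b = π × 12² / 4 = 113.1 mm².
R_n = F_nv · A_b · n · n_s = 469 × 113.1 × 11 × 1 / 1000 = 583.5 kN.
Design strength φR_n = 0.75 × 583.5 = 438 kN.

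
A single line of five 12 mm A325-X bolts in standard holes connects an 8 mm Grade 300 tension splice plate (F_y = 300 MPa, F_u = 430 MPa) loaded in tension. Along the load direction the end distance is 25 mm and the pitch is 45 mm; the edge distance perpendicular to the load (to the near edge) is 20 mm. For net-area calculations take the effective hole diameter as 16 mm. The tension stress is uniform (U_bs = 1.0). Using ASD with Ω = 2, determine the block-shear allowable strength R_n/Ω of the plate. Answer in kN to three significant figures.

Shear plane L_v = 25 + 4·45 = 205 mm; A_gv = 205 × 8 = 1640 mm².
A_nv = (205 − 4.5·16) × 8 = 1064 mm².
A_nt = (20 − 0.5·16) × 8 = 96 mm².
0.6 F_u A_nv = 274.5 kN; 0.6 F_y A_gv = 295.2 kN → shear rupture governs the shear term.
R_n = 274.5 + 1.0 × 430 × 96 / 1000 = 315.8 kN.
Allowable strength R_n/Ω = 315.8 / 2 = 158 kN.

158 kN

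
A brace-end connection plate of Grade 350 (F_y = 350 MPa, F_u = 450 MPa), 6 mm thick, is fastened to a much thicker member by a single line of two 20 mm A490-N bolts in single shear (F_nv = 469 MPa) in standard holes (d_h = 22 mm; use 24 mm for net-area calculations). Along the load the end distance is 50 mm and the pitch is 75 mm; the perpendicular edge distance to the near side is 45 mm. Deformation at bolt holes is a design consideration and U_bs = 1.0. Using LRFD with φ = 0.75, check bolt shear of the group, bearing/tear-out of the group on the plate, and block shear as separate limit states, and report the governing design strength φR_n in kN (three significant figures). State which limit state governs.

175 kN (block shear governs)

Bolt shear: A_b = π·20²/4 = 314.2 mm²; R_n = 469 × 314.2 × 2 × 1 / 1000 = 294.7 kN → 0.75 × 294.7 = 221 kN.
Bearing: edge l_c = 39, r_n = 126.4 kN; interior l_c = 53, r_n = 129.6 kN; R_n = 126.4 + 1·129.6 = 256 kN → 192 kN.
Block shear: A_gv = 750, A_nv = 534, A_nt = 198 mm²; R_n = min(0.6F_uA_nv, 0.6F_yA_gv) + U_bs·F_u·A_nt = 233.3 kN → 175 kN.
Block shear governs: 175 kN.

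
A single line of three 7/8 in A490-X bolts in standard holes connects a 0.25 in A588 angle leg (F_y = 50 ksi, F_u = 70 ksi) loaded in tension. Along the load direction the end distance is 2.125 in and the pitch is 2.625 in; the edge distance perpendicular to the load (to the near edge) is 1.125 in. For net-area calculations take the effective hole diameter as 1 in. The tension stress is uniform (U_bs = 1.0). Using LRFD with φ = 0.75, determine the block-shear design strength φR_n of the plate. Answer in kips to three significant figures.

46.6 kips

Shear plane L_v = 2.125 + 2·2.625 = 7.375 in; A_gv = 7.375 × 0.25 = 1.844 in².
A_nv = (7.375 − 2.5·1) × 0.25 = 1.219 in².
A_nt = (1.125 − 0.5·1) × 0.25 = 0.1562 in².
0.6 F_u A_nv = 51.19 kips; 0.6 F_y A_gv = 55.31 kips → shear rupture governs the shear term.
R_n = 51.19 + 1.0 × 70 × 0.1562 = 62.12 kips.
Design strength φR_n = 0.75 × 62.12 = 46.6 kips.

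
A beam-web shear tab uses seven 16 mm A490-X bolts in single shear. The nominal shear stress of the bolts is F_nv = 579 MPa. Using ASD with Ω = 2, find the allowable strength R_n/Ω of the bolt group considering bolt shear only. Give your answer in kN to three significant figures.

407 kN

A_b = π × 16² / 4 = 201.1 mm².
R_n = F_nv · A_b · n · n_s = 579 × 201.1 × 7 × 1 / 1000 = 814.9 kN.
Allowable strength R_n/Ω = 814.9 / 2 = 407 kN.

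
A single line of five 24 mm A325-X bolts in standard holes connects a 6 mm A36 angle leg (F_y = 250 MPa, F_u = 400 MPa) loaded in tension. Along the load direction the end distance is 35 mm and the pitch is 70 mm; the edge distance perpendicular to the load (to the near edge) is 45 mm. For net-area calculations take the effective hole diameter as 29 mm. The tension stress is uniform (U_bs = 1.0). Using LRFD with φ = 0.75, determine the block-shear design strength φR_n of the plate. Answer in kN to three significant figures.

254 kN

Shear plane L_v = 35 + 4·70 = 315 mm; A_gv = 315 × 6 = 1890 mm².
A_nv = (315 − 4.5·29) × 6 = 1107 mm².
A_nt = (45 − 0.5·29) × 6 = 183 mm².
0.6 F_u A_nv = 265.7 kN; 0.6 F_y A_gv = 283.5 kN → shear rupture governs the shear term.
R_n = 265.7 + 1.0 × 400 × 183 / 1000 = 338.9 kN.
Design strength φR_n = 0.75 × 338.9 = 254 kN.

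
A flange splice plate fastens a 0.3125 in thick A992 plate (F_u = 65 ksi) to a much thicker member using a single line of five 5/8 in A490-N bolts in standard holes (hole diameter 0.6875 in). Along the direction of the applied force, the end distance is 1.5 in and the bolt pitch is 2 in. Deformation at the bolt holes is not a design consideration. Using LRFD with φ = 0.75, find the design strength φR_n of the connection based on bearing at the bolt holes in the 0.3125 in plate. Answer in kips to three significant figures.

Per bolt r_n = 1.5 l_c t F_u ≤ 3.0 d t F_u; upper limit = 3.0 × 0.625 × 0.3125 × 65 = 38.09 kips.
Edge bolt: l_c = 1.5 − 0.6875/2 = 1.156 in → 1.5 × 1.156 × 0.3125 × 65 = 35.23 → r_n = 35.23 kips.
Interior bolts: l_c = 2 − 0.6875 = 1.312 in → 1.5 × 1.312 × 0.3125 × 65 = 39.99 → r_n = 38.09 kips.
R_n = 1 × 35.23 + 4 × 38.09 = 187.6 kips.
Design strength φR_n = 0.75 × 187.6 = 141 kips.

141 kips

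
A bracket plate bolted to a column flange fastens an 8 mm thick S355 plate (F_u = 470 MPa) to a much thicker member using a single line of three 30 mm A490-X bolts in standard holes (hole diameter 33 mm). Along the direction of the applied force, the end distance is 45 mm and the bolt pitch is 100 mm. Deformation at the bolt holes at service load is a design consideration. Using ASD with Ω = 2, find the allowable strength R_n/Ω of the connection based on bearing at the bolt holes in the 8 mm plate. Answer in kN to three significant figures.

335 kN

Per bolt r_n = 1.2 l_c t F_u ≤ 2.4 d t F_u; upper limit = 2.4 × 30 × 8 × 470 / 1000 = 270.7 kN.
Edge bolt: l_c = 45 − 33/2 = 28.5 mm → 1.2 × 28.5 × 8 × 470 / 1000 = 128.6 → r_n = 128.6 kN.
Interior bolts: l_c = 100 − 33 = 67 mm → 1.2 × 67 × 8 × 470 / 1000 = 302.3 → r_n = 270.7 kN.
R_n = 1 × 128.6 + 2 × 270.7 = 670 kN.
Allowable strength R_n/Ω = 670 / 2 = 335 kN.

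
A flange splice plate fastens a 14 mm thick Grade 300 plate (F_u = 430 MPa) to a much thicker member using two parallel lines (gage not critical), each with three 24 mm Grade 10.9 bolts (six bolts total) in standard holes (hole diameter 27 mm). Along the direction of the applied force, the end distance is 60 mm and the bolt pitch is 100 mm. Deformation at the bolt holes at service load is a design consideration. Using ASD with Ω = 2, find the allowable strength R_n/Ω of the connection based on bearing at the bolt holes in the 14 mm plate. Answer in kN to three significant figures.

1030 kN

Per bolt r_n = 1.2 l_c t F_u ≤ 2.4 d t F_u; upper limit = 2.4 × 24 × 14 × 430 / 1000 = 346.8 kN.
Edge bolt: l_c = 60 − 27/2 = 46.5 mm → 1.2 × 46.5 × 14 × 430 / 1000 = 335.9 → r_n = 335.9 kN.
Interior bolts: l_c = 100 − 27 = 73 mm → 1.2 × 73 × 14 × 430 / 1000 = 527.4 → r_n = 346.8 kN.
R_n = 2 × 335.9 + 4 × 346.8 = 2059 kN.
Allowable strength R_n/Ω = 2059 / 2 = 1030 kN.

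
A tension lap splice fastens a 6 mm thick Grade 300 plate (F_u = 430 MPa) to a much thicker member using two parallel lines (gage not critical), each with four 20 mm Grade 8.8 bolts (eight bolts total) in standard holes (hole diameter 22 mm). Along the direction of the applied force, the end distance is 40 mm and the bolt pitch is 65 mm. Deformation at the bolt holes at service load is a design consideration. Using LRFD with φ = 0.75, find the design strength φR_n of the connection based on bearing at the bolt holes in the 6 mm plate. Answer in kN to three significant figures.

692 kN

Per bolt r_n = 1.2 l_c t F_u ≤ 2.4 d t F_u; upper limit = 2.4 × 20 × 6 × 430 / 1000 = 123.8 kN.
Edge bolt: l_c = 40 − 22/2 = 29 mm → 1.2 × 29 × 6 × 430 / 1000 = 89.78 → r_n = 89.78 kN.
Interior bolts: l_c = 65 − 22 = 43 mm → 1.2 × 43 × 6 × 430 / 1000 = 133.1 → r_n = 123.8 kN.
R_n = 2 × 89.78 + 6 × 123.8 = 922.6 kN.
Design strength φR_n = 0.75 × 922.6 = 692 kN.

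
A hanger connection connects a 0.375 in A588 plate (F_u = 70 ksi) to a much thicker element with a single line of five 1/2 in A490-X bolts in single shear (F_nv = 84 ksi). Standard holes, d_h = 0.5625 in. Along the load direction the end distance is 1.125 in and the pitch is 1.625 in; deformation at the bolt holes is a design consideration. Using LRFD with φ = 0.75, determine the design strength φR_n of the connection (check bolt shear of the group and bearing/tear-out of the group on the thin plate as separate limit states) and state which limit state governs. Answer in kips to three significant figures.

Bolt shear: A_b = π·0.5²/4 = 0.1963 in²; R_n = 84 × 0.1963 × 5 × 1 = 82.47 kips → 0.75 × 82.47 = 61.9 kips.
Bearing (1.2 l_c t F_u ≤ 2.4 d t F_u): upper limit = 2.4·0.5·0.375·70 = 31.5 kips.
  Edge l_c = 1.125 − 0.5625/2 = 0.8438 → r_n = 26.58 kips; interior l_c = 1.625 − 0.5625 = 1.062 → r_n = 31.5 kips.
  R_n,bearing = 1·26.58 + 4·31.5 = 152.6 kips → 0.75 × 152.6 = 114 kips.
Bolt shear governs: 61.9 kips.

61.9 kips (bolt shear governs)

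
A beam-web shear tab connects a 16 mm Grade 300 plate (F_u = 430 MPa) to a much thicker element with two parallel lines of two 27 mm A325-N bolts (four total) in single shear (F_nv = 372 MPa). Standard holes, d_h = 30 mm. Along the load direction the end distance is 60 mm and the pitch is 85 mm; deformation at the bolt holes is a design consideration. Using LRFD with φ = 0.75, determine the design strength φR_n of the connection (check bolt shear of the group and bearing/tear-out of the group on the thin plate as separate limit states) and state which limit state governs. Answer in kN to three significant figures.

639 kN (bolt shear governs)

Bolt shear: A_b = π·27²/4 = 572.6 mm²; R_n = 372 × 572.6 × 4 × 1 / 1000 = 852 kN → 0.75 × 852 = 639 kN.
Bearing (1.2 l_c t F_u ≤ 2.4 d t F_u): upper limit = 2.4·27·16·430 / 1000 = 445.8 kN.
  Edge l_c = 60 − 30/2 = 45 → r_n = 371.5 kN; interior l_c = 85 − 30 = 55 → r_n = 445.8 kN.
  R_n,bearing = 2·371.5 + 2·445.8 = 1635 kN → 0.75 × 1635 = 1230 kN.
Bolt shear governs: 639 kN.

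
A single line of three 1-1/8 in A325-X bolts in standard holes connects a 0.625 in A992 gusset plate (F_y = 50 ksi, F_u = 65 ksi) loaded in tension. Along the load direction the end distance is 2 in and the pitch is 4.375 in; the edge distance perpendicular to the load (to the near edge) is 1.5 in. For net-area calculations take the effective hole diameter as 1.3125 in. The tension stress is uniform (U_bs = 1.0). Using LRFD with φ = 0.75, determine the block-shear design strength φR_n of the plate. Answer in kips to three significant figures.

162 kips

Shear plane L_v = 2 + 2·4.375 = 10.75 in; A_gv = 10.75 × 0.625 = 6.719 in².
A_nv = (10.75 − 2.5·1.3125) × 0.625 = 4.668 in².
A_nt = (1.5 − 0.5·1.3125) × 0.625 = 0.5273 in².
0.6 F_u A_nv = 182.1 kips; 0.6 F_y A_gv = 201.6 kips → shear rupture governs the shear term.
R_n = 182.1 + 1.0 × 65 × 0.5273 = 216.3 kips.
Design strength φR_n = 0.75 × 216.3 = 162 kips.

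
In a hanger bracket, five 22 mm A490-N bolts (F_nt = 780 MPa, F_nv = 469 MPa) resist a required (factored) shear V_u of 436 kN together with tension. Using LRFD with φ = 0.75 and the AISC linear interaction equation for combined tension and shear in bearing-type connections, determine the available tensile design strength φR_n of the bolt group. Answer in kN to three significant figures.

A_b = π·22²/4 = 380.1 mm²; f_rv = 436 × 1000 / (5 × 380.1) = 229.4 MPa.
F'_nt = 1.3 F_nt − (F_nt / φF_nv) f_rv = 1.3·780 − (780/(0.75·469))·229.4 = 505.3 MPa, capped at F_nt → F'_nt = 505.3 MPa.
R_n = F'_nt · A_b · n = 505.3 × 380.1 × 5 / 1000 = 960.4 kN.
Design strength φR_n = 0.75 × 960.4 = 720 kN.

720 kN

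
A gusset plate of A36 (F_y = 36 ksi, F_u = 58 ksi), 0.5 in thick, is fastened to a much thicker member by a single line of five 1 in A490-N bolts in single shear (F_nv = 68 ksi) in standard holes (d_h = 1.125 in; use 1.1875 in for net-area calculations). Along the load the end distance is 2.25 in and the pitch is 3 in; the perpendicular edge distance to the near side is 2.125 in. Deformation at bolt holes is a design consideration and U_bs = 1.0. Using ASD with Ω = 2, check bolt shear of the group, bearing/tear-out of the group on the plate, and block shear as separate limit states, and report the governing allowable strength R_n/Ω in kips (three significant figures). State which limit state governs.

99.2 kips (block shear governs)

Bolt shear: A_b = π·1²/4 = 0.7854 in²; R_n = 68 × 0.7854 × 5 × 1 = 267 kips → 267 / 2 = 134 kips.
Bearing: edge l_c = 1.688, r_n = 58.72 kips; interior l_c = 1.875, r_n = 65.25 kips; R_n = 58.72 + 4·65.25 = 319.7 kips → 160 kips.
Block shear: A_gv = 7.125, A_nv = 4.453, A_nt = 0.7656 in²; R_n = min(0.6F_uA_nv, 0.6F_yA_gv) + U_bs·F_u·A_nt = 198.3 kips → 99.2 kips.
Block shear governs: 99.2 kips.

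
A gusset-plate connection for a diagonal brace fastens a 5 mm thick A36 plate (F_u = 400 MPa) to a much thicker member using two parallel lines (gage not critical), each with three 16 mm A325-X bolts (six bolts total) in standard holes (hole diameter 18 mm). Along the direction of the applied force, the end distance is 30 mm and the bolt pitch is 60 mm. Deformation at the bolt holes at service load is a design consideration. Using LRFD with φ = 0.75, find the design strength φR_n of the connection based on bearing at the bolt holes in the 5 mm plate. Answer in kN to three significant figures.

Per bolt r_n = 1.2 l_c t F_u ≤ 2.4 d t F_u; upper limit = 2.4 × 16 × 5 × 400 / 1000 = 76.8 kN.
Edge bolt: l_c = 30 − 18/2 = 21 mm → 1.2 × 21 × 5 × 400 / 1000 = 50.4 → r_n = 50.4 kN.
Interior bolts: l_c = 60 − 18 = 42 mm → 1.2 × 42 × 5 × 400 / 1000 = 100.8 → r_n = 76.8 kN.
R_n = 2 × 50.4 + 4 × 76.8 = 408 kN.
Design strength φR_n = 0.75 × 408 = 306 kN.

306 kN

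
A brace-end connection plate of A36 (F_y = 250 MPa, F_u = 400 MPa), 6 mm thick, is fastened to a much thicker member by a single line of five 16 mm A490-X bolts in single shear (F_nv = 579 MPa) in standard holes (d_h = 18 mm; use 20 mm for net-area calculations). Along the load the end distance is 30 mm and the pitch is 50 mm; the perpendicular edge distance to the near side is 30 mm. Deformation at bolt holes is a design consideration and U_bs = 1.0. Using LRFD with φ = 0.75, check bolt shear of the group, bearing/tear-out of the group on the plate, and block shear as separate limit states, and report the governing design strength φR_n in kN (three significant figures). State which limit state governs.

Bolt shear: A_b = π·16²/4 = 201.1 mm²; R_n = 579 × 201.1 × 5 × 1 / 1000 = 582.1 kN → 0.75 × 582.1 = 437 kN.
Bearing: edge l_c = 21, r_n = 60.48 kN; interior l_c = 32, r_n = 92.16 kN; R_n = 60.48 + 4·92.16 = 429.1 kN → 322 kN.
Block shear: A_gv = 1380, A_nv = 840, A_nt = 120 mm²; R_n = min(0.6F_uA_nv, 0.6F_yA_gv) + U_bs·F_u·A_nt = 249.6 kN → 187 kN.
Block shear governs: 187 kN.

187 kN (block shear governs)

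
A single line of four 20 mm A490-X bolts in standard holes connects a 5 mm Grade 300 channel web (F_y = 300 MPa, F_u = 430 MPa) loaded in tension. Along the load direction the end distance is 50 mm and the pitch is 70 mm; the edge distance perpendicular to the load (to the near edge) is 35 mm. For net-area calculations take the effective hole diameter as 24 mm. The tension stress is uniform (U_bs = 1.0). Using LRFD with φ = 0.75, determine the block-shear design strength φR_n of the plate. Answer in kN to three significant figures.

Shear plane L_v = 50 + 3·70 = 260 mm; A_gv = 260 × 5 = 1300 mm².
A_nv = (260 − 3.5·24) × 5 = 880 mm².
A_nt = (35 − 0.5·24) × 5 = 115 mm².
0.6 F_u A_nv = 227 kN; 0.6 F_y A_gv = 234 kN → shear rupture governs the shear term.
R_n = 227 + 1.0 × 430 × 115 / 1000 = 276.5 kN.
Design strength φR_n = 0.75 × 276.5 = 207 kN.

207 kN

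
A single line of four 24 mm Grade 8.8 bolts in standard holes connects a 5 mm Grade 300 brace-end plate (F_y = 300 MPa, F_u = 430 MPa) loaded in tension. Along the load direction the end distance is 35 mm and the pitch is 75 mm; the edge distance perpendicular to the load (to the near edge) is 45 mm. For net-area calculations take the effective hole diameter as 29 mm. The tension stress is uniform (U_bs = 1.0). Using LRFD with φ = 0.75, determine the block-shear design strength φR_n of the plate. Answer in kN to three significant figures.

203 kN

Shear plane L_v = 35 + 3·75 = 260 mm; A_gv = 260 × 5 = 1300 mm².
A_nv = (260 − 3.5·29) × 5 = 792.5 mm².
A_nt = (45 − 0.5·29) × 5 = 152.5 mm².
0.6 F_u A_nv = 204.5 kN; 0.6 F_y A_gv = 234 kN → shear rupture governs the shear term.
R_n = 204.5 + 1.0 × 430 × 152.5 / 1000 = 270 kN.
Design strength φR_n = 0.75 × 270 = 203 kN.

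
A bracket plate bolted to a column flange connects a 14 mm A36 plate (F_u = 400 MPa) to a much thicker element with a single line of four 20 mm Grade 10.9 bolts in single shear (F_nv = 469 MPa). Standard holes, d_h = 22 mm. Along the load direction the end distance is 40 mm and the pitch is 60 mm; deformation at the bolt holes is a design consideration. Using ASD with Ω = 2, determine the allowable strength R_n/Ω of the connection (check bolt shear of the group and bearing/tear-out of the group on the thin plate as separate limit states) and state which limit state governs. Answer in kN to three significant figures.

Bolt shear: A_b = π·20²/4 = 314.2 mm²; R_n = 469 × 314.2 × 4 × 1 / 1000 = 589.4 kN → 589.4 / 2 = 295 kN.
Bearing (1.2 l_c t F_u ≤ 2.4 d t F_u): upper limit = 2.4·20·14·400 / 1000 = 268.8 kN.
  Edge l_c = 40 − 22/2 = 29 → r_n = 194.9 kN; interior l_c = 60 − 22 = 38 → r_n = 255.4 kN.
  R_n,bearing = 1·194.9 + 3·255.4 = 961 kN → 961 / 2 = 480 kN.
Bolt shear governs: 295 kN.

295 kN (bolt shear governs)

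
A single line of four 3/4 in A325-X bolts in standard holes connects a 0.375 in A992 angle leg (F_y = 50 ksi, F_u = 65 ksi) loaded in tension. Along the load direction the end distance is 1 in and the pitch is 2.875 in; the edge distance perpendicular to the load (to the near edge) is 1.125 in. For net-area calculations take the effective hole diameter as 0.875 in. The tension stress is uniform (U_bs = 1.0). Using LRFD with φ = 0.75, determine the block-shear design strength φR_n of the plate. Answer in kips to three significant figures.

84.6 kips

Shear plane L_v = 1 + 3·2.875 = 9.625 in; A_gv = 9.625 × 0.375 = 3.609 in².
A_nv = (9.625 − 3.5·0.875) × 0.375 = 2.461 in².
A_nt = (1.125 − 0.5·0.875) × 0.375 = 0.2578 in².
0.6 F_u A_nv = 95.98 kips; 0.6 F_y A_gv = 108.3 kips → shear rupture governs the shear term.
R_n = 95.98 + 1.0 × 65 × 0.2578 = 112.7 kips.
Design strength φR_n = 0.75 × 112.7 = 84.6 kips.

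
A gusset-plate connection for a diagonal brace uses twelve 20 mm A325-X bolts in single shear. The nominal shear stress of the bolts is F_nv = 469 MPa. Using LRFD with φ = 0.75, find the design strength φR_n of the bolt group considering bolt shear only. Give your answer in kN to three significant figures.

1330 kN

A_b = π × 20² / 4 = 314.2 mm².
R_n = F_nv · A_b · n · n_s = 469 × 314.2 × 12 × 1 / 1000 = 1768 kN.
Design strength φR_n = 0.75 × 1768 = 1330 kN.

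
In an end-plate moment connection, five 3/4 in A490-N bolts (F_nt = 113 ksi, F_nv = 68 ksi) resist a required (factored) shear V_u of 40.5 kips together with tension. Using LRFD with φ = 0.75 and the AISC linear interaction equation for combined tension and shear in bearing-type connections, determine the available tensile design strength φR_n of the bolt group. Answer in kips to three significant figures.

176 kips

A_b = π·0.75²/4 = 0.4418 in²; f_rv = 40.5 / (5 × 0.4418) = 18.33 ksi.
F'_nt = 1.3 F_nt − (F_nt / φF_nv) f_rv = 1.3·113 − (113/(0.75·68))·18.33 = 106.3 ksi, capped at F_nt → F'_nt = 106.3 ksi.
R_n = F'_nt · A_b · n = 106.3 × 0.4418 × 5 = 234.8 kips.
Design strength φR_n = 0.75 × 234.8 = 176 kips.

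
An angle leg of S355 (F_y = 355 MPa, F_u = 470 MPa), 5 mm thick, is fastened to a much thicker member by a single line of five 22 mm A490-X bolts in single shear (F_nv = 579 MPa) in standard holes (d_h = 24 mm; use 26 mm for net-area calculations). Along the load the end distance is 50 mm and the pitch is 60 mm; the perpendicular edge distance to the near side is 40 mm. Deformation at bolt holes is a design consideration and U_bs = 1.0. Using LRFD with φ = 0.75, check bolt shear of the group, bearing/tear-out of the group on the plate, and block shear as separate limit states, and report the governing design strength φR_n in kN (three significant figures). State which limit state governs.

Bolt shear: A_b = π·22²/4 = 380.1 mm²; R_n = 579 × 380.1 × 5 × 1 / 1000 = 1100 kN → 0.75 × 1100 = 825 kN.
Bearing: edge l_c = 38, r_n = 107.2 kN; interior l_c = 36, r_n = 101.5 kN; R_n = 107.2 + 4·101.5 = 513.2 kN → 385 kN.
Block shear: A_gv = 1450, A_nv = 865, A_nt = 135 mm²; R_n = min(0.6F_uA_nv, 0.6F_yA_gv) + U_bs·F_u·A_nt = 307.4 kN → 231 kN.
Block shear governs: 231 kN.

231 kN (block shear governs)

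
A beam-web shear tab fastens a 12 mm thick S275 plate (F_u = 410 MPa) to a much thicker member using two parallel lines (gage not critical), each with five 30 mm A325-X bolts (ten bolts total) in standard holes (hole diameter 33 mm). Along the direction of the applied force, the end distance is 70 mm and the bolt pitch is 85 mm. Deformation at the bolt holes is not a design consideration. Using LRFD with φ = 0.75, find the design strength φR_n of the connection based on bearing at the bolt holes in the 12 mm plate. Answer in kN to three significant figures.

2890 kN

Per bolt r_n = 1.5 l_c t F_u ≤ 3.0 d t F_u; upper limit = 3.0 × 30 × 12 × 410 / 1000 = 442.8 kN.
Edge bolt: l_c = 70 − 33/2 = 53.5 mm → 1.5 × 53.5 × 12 × 410 / 1000 = 394.8 → r_n = 394.8 kN.
Interior bolts: l_c = 85 − 33 = 52 mm → 1.5 × 52 × 12 × 410 / 1000 = 383.8 → r_n = 383.8 kN.
R_n = 2 × 394.8 + 8 × 383.8 = 3860 kN.
Design strength φR_n = 0.75 × 3860 = 2890 kN.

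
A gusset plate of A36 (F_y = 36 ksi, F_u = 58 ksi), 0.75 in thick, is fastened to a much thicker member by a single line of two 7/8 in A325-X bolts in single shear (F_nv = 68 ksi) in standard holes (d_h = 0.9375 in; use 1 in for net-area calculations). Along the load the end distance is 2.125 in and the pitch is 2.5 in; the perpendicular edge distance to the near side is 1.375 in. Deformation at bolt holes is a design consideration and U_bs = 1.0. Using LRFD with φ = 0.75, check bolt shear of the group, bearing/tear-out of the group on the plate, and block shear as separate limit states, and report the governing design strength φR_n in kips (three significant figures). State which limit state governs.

61.3 kips (bolt shear governs)

Bolt shear: A_b = π·0.875²/4 = 0.6013 in²; R_n = 68 × 0.6013 × 2 × 1 = 81.78 kips → 0.75 × 81.78 = 61.3 kips.
Bearing: edge l_c = 1.656, r_n = 86.46 kips; interior l_c = 1.562, r_n = 81.56 kips; R_n = 86.46 + 1·81.56 = 168 kips → 126 kips.
Block shear: A_gv = 3.469, A_nv = 2.344, A_nt = 0.6562 in²; R_n = min(0.6F_uA_nv, 0.6F_yA_gv) + U_bs·F_u·A_nt = 113 kips → 84.7 kips.
Bolt shear governs: 61.3 kips.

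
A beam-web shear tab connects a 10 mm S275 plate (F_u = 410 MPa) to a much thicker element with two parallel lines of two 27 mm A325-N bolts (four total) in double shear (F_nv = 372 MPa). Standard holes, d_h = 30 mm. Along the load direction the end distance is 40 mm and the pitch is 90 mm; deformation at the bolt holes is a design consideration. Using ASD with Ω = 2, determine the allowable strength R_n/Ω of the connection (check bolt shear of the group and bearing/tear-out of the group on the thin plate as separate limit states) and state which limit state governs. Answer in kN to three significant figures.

389 kN (bearing governs)

Bolt shear: A_b = π·27²/4 = 572.6 mm²; R_n = 372 × 572.6 × 4 × 2 / 1000 = 1704 kN → 1704 / 2 = 852 kN.
Bearing (1.2 l_c t F_u ≤ 2.4 d t F_u): upper limit = 2.4·27·10·410 / 1000 = 265.7 kN.
  Edge l_c = 40 − 30/2 = 25 → r_n = 123 kN; interior l_c = 90 − 30 = 60 → r_n = 265.7 kN.
  R_n,bearing = 2·123 + 2·265.7 = 777.4 kN → 777.4 / 2 = 389 kN.
Bearing governs: 389 kN.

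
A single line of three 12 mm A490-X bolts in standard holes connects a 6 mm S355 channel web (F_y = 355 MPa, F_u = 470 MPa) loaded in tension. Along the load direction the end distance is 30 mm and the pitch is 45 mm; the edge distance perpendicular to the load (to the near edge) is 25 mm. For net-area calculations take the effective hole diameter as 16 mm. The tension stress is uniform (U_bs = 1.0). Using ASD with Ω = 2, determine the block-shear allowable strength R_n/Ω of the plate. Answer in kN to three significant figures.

91.7 kN

Shear plane L_v = 30 + 2·45 = 120 mm; A_gv = 120 × 6 = 720 mm².
A_nv = (120 − 2.5·16) × 6 = 480 mm².
A_nt = (25 − 0.5·16) × 6 = 102 mm².
0.6 F_u A_nv = 135.4 kN; 0.6 F_y A_gv = 153.4 kN → shear rupture governs the shear term.
R_n = 135.4 + 1.0 × 470 × 102 / 1000 = 183.3 kN.
Allowable strength R_n/Ω = 183.3 / 2 = 91.7 kN.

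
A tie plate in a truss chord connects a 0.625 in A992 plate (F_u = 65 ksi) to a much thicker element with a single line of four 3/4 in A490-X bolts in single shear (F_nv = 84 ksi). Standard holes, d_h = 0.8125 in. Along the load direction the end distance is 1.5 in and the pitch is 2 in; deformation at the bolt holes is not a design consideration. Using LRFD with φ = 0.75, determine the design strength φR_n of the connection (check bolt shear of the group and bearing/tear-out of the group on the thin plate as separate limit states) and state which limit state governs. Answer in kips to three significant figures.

111 kips (bolt shear governs)

Bolt shear: A_b = π·0.75²/4 = 0.4418 in²; R_n = 84 × 0.4418 × 4 × 1 = 148.4 kips → 0.75 × 148.4 = 111 kips.
Bearing (1.5 l_c t F_u ≤ 3.0 d t F_u): upper limit = 3.0·0.75·0.625·65 = 91.41 kips.
  Edge l_c = 1.5 − 0.8125/2 = 1.094 → r_n = 66.65 kips; interior l_c = 2 − 0.8125 = 1.188 → r_n = 72.36 kips.
  R_n,bearing = 1·66.65 + 3·72.36 = 283.7 kips → 0.75 × 283.7 = 213 kips.
Bolt shear governs: 111 kips.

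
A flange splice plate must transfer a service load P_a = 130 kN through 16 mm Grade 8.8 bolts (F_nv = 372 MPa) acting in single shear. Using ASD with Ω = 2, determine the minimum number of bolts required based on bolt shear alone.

A_b = π·16²/4 = 201.1 mm².
Per-bolt allowable strength R_n/Ω = 372 × 201.1 × 1 / 1000 / 2 = 37.4 kN.
n ≥ 130 / 37.4 = 3.476 → use 4 bolts.

4 bolts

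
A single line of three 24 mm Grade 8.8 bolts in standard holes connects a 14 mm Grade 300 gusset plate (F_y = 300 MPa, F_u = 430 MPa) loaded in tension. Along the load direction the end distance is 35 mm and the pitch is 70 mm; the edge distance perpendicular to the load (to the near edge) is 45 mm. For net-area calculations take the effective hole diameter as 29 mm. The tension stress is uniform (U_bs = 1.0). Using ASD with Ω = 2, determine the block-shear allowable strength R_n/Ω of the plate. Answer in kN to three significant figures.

Shear plane L_v = 35 + 2·70 = 175 mm; A_gv = 175 × 14 = 2450 mm².
A_nv = (175 − 2.5·29) × 14 = 1435 mm².
A_nt = (45 − 0.5·29) × 14 = 427 mm².
0.6 F_u A_nv = 370.2 kN; 0.6 F_y A_gv = 441 kN → shear rupture governs the shear term.
R_n = 370.2 + 1.0 × 430 × 427 / 1000 = 553.8 kN.
Allowable strength R_n/Ω = 553.8 / 2 = 277 kN.

277 kN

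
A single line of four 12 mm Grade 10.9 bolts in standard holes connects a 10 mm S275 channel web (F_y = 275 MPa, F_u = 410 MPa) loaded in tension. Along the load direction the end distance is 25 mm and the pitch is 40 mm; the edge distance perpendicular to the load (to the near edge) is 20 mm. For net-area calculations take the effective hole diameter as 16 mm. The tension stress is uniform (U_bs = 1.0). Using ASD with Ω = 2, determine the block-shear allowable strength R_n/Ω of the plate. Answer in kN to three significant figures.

Shear plane L_v = 25 + 3·40 = 145 mm; A_gv = 145 × 10 = 1450 mm².
A_nv = (145 − 3.5·16) × 10 = 890 mm².
A_nt = (20 − 0.5·16) × 10 = 120 mm².
0.6 F_u A_nv = 218.9 kN; 0.6 F_y A_gv = 239.2 kN → shear rupture governs the shear term.
R_n = 218.9 + 1.0 × 410 × 120 / 1000 = 268.1 kN.
Allowable strength R_n/Ω = 268.1 / 2 = 134 kN.

134 kN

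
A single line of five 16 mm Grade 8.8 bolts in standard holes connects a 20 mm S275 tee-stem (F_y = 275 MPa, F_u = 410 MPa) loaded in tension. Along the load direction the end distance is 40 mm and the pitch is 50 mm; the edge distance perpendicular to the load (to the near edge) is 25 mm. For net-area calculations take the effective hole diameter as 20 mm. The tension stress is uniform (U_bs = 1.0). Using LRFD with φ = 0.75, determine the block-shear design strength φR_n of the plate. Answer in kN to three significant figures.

Shear plane L_v = 40 + 4·50 = 240 mm; A_gv = 240 × 20 = 4800 mm².
A_nv = (240 − 4.5·20) × 20 = 3000 mm².
A_nt = (25 − 0.5·20) × 20 = 300 mm².
0.6 F_u A_nv = 738 kN; 0.6 F_y A_gv = 792 kN → shear rupture governs the shear term.
R_n = 738 + 1.0 × 410 × 300 / 1000 = 861 kN.
Design strength φR_n = 0.75 × 861 = 646 kN.

646 kN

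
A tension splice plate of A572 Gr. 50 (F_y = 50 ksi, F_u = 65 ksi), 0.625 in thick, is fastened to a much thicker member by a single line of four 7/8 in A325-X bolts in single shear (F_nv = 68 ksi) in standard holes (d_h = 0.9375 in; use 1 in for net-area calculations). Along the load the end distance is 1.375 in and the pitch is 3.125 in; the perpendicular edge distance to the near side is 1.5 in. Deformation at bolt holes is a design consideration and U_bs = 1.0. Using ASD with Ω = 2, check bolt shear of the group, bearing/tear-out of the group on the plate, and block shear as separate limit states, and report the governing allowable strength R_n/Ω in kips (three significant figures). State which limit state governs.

Bolt shear: A_b = π·0.875²/4 = 0.6013 in²; R_n = 68 × 0.6013 × 4 × 1 = 163.6 kips → 163.6 / 2 = 81.8 kips.
Bearing: edge l_c = 0.9062, r_n = 44.18 kips; interior l_c = 2.188, r_n = 85.31 kips; R_n = 44.18 + 3·85.31 = 300.1 kips → 150 kips.
Block shear: A_gv = 6.719, A_nv = 4.531, A_nt = 0.625 in²; R_n = min(0.6F_uA_nv, 0.6F_yA_gv) + U_bs·F_u·A_nt = 217.3 kips → 109 kips.
Bolt shear governs: 81.8 kips.

81.8 kips (bolt shear governs)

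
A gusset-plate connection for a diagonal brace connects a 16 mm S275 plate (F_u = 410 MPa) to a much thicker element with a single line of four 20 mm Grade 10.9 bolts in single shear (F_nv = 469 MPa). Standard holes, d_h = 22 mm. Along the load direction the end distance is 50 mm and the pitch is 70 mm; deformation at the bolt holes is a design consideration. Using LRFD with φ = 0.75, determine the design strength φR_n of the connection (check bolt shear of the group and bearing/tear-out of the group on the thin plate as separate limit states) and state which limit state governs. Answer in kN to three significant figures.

Bolt shear: A_b = π·20²/4 = 314.2 mm²; R_n = 469 × 314.2 × 4 × 1 / 1000 = 589.4 kN → 0.75 × 589.4 = 442 kN.
Bearing (1.2 l_c t F_u ≤ 2.4 d t F_u): upper limit = 2.4·20·16·410 / 1000 = 314.9 kN.
  Edge l_c = 50 − 22/2 = 39 → r_n = 307 kN; interior l_c = 70 − 22 = 48 → r_n = 314.9 kN.
  R_n,bearing = 1·307 + 3·314.9 = 1252 kN → 0.75 × 1252 = 939 kN.
Bolt shear governs: 442 kN.

442 kN (bolt shear governs)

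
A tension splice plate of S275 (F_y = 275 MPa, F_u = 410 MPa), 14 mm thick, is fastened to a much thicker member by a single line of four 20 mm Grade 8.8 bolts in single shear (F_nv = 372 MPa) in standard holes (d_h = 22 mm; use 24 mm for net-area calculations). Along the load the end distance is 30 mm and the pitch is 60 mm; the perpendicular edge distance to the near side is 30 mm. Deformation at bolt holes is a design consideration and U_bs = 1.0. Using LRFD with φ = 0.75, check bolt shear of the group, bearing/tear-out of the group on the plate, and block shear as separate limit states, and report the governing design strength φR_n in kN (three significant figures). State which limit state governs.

351 kN (bolt shear governs)

Bolt shear: A_b = π·20²/4 = 314.2 mm²; R_n = 372 × 314.2 × 4 × 1 / 1000 = 467.5 kN → 0.75 × 467.5 = 351 kN.
Bearing: edge l_c = 19, r_n = 130.9 kN; interior l_c = 38, r_n = 261.7 kN; R_n = 130.9 + 3·261.7 = 916.1 kN → 687 kN.
Block shear: A_gv = 2940, A_nv = 1764, A_nt = 252 mm²; R_n = min(0.6F_uA_nv, 0.6F_yA_gv) + U_bs·F_u·A_nt = 537.3 kN → 403 kN.
Bolt shear governs: 351 kN.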